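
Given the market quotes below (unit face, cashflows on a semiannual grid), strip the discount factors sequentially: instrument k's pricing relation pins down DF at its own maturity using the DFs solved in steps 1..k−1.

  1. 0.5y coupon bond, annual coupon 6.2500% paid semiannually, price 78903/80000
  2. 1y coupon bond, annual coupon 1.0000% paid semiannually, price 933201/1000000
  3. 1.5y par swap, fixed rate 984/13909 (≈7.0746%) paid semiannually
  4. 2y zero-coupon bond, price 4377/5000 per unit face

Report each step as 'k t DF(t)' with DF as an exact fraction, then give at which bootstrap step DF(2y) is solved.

step 1 [0.5y] bond c/2=1/32: DF=(78903/80000 − 1/32·(0))/(1+1/32) = 2391/2500 ≈ 0.956400
step 2 [1y] bond c/2=1/200: DF=(933201/1000000 − 1/200·(0.956400))/(1+1/200) = 4619/5000 ≈ 0.923800
step 3 [1.5y] swap r/2=492/13909: DF=(1 − 492/13909·(0.956400+0.923800))/(1+492/13909) = 1127/1250 ≈ 0.901600
step 4 [2y] zero: DF = P = 4377/5000 ≈ 0.875400

1 1/2 2391/2500
2 1 4619/5000
3 3/2 1127/1250
4 2 4377/5000
DF(2y) is solved at step 4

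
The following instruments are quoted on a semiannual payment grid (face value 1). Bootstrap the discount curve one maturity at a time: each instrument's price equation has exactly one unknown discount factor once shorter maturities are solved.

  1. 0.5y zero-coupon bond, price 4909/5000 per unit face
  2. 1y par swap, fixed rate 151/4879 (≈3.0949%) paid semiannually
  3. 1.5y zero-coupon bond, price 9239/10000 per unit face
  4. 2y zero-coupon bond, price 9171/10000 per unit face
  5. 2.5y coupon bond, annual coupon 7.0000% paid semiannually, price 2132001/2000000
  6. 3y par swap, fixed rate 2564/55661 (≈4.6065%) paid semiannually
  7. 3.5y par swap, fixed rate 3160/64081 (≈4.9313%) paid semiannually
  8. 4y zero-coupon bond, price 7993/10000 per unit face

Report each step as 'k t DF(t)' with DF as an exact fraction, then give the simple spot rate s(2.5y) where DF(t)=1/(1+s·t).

1 1/2 4909/5000
2 1 4849/5000
3 3/2 9239/10000
4 2 9171/10000
5 5/2 9017/10000
6 3 4359/5000
7 7/2 421/500
8 4 7993/10000
s(2.5y) = (1/(9017/10000) − 1)/(5/2) = 1966/45085 ≈ 4.3607%

step 1 [0.5y] zero: DF = P = 4909/5000 ≈ 0.981800
step 2 [1y] swap r/2=151/9758: DF=(1 − 151/9758·(0.981800))/(1+151/9758) = 4849/5000 ≈ 0.969800
step 3 [1.5y] zero: DF = P = 9239/10000 ≈ 0.923900
step 4 [2y] zero: DF = P = 9171/10000 ≈ 0.917100
step 5 [2.5y] bond c/2=7/200: DF=(2132001/2000000 − 7/200·(0.981800+0.969800+0.923900+0.917100))/(1+7/200) = 9017/10000 ≈ 0.901700
step 6 [3y] swap r/2=1282/55661: DF=(1 − 1282/55661·(0.981800+0.969800+0.923900+0.917100+0.901700))/(1+1282/55661) = 4359/5000 ≈ 0.871800
step 7 [3.5y] swap r/2=1580/64081: DF=(1 − 1580/64081·(0.981800+0.969800+0.923900+0.917100+0.901700+0.871800))/(1+1580/64081) = 421/500 ≈ 0.842000
step 8 [4y] zero: DF = P = 7993/10000 ≈ 0.799300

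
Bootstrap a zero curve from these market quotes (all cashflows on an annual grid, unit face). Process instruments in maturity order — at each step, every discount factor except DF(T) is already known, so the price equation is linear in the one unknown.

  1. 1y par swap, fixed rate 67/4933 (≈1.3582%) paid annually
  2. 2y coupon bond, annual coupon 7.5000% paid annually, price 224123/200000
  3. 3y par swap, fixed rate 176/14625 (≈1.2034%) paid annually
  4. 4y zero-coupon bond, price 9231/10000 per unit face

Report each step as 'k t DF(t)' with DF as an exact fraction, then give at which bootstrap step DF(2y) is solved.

step 1 [1y] swap r/1=67/4933: DF=(1 − 67/4933·(0))/(1+67/4933) = 4933/5000 ≈ 0.986600
step 2 [2y] bond c/1=3/40: DF=(224123/200000 − 3/40·(0.986600))/(1+3/40) = 1217/1250 ≈ 0.973600
step 3 [3y] swap r/1=176/14625: DF=(1 − 176/14625·(0.986600+0.973600))/(1+176/14625) = 603/625 ≈ 0.964800
step 4 [4y] zero: DF = P = 9231/10000 ≈ 0.923100

1 1 4933/5000
2 2 1217/1250
3 3 603/625
4 4 9231/10000
DF(2y) is solved at step 2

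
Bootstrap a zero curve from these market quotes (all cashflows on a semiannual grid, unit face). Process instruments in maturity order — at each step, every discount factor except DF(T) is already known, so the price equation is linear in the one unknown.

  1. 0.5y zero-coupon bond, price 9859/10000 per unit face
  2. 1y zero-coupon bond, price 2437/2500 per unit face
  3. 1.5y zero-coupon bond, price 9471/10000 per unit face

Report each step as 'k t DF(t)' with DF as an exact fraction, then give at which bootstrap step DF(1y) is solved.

1 1/2 9859/10000
2 1 2437/2500
3 3/2 9471/10000
DF(1y) is solved at step 2

step 1 [0.5y] zero: DF = P = 9859/10000 ≈ 0.985900
step 2 [1y] zero: DF = P = 2437/2500 ≈ 0.974800
step 3 [1.5y] zero: DF = P = 9471/10000 ≈ 0.947100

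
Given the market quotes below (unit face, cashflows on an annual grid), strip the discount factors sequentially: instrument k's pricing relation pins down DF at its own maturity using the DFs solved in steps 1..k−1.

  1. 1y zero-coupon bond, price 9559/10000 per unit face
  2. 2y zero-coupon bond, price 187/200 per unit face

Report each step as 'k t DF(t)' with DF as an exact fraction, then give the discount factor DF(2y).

1 1 9559/10000
2 2 187/200
DF(2y) = 187/200 ≈ 0.935000

step 1 [1y] zero: DF = P = 9559/10000 ≈ 0.955900
step 2 [2y] zero: DF = P = 187/200 ≈ 0.935000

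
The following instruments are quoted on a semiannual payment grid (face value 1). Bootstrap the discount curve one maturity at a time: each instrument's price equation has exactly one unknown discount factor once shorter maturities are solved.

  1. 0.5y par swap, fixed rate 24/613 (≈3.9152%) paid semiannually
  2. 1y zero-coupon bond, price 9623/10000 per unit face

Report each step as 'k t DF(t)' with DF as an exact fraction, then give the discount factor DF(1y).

step 1 [0.5y] swap r/2=12/613: DF=(1 − 12/613·(0))/(1+12/613) = 613/625 ≈ 0.980800
step 2 [1y] zero: DF = P = 9623/10000 ≈ 0.962300

1 1/2 613/625
2 1 9623/10000
DF(1y) = 9623/10000 ≈ 0.962300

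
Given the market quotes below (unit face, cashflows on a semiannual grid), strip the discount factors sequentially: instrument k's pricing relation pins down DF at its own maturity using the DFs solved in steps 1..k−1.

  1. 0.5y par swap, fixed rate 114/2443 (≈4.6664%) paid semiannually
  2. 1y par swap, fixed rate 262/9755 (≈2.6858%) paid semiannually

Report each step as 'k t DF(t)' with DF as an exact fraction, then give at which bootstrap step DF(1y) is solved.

step 1 [0.5y] swap r/2=57/2443: DF=(1 − 57/2443·(0))/(1+57/2443) = 2443/2500 ≈ 0.977200
step 2 [1y] swap r/2=131/9755: DF=(1 − 131/9755·(0.977200))/(1+131/9755) = 4869/5000 ≈ 0.973800

1 1/2 2443/2500
2 1 4869/5000
DF(1y) is solved at step 2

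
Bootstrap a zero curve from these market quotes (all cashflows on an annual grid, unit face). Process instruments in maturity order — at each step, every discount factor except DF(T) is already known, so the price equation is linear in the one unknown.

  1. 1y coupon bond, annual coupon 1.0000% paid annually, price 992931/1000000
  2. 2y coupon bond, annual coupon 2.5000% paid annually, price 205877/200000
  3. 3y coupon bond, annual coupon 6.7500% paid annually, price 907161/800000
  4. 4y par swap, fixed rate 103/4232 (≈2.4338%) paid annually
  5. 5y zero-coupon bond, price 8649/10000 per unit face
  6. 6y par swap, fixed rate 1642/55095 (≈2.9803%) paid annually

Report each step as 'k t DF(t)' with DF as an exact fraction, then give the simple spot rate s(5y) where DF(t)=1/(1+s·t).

step 1 [1y] bond c/1=1/100: DF=(992931/1000000 − 1/100·(0))/(1+1/100) = 9831/10000 ≈ 0.983100
step 2 [2y] bond c/1=1/40: DF=(205877/200000 − 1/40·(0.983100))/(1+1/40) = 9803/10000 ≈ 0.980300
step 3 [3y] bond c/1=27/400: DF=(907161/800000 − 27/400·(0.983100+0.980300))/(1+27/400) = 9381/10000 ≈ 0.938100
step 4 [4y] swap r/1=103/4232: DF=(1 − 103/4232·(0.983100+0.980300+0.938100))/(1+103/4232) = 9073/10000 ≈ 0.907300
step 5 [5y] zero: DF = P = 8649/10000 ≈ 0.864900
step 6 [6y] swap r/1=1642/55095: DF=(1 − 1642/55095·(0.983100+0.980300+0.938100+0.907300+0.864900))/(1+1642/55095) = 4179/5000 ≈ 0.835800

1 1 9831/10000
2 2 9803/10000
3 3 9381/10000
4 4 9073/10000
5 5 8649/10000
6 6 4179/5000
s(5y) = (1/(8649/10000) − 1)/(5) = 1351/43245 ≈ 3.1241%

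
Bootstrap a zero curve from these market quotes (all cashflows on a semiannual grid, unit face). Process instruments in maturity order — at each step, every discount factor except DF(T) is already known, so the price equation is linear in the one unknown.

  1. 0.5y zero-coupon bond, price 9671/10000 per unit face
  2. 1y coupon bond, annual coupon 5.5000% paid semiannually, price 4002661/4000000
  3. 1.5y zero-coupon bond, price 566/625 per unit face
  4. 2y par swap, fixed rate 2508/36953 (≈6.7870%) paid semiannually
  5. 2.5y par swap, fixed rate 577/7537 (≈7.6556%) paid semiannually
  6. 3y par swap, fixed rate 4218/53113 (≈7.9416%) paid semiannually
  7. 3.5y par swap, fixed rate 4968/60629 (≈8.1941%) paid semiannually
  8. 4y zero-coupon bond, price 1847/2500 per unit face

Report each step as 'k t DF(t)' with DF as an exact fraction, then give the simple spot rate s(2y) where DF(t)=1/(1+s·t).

1 1/2 9671/10000
2 1 237/250
3 3/2 566/625
4 2 4373/5000
5 5/2 8269/10000
6 3 7891/10000
7 7/2 1879/2500
8 4 1847/2500
s(2y) = (1/(4373/5000) − 1)/(2) = 627/8746 ≈ 7.1690%

step 1 [0.5y] zero: DF = P = 9671/10000 ≈ 0.967100
step 2 [1y] bond c/2=11/400: DF=(4002661/4000000 − 11/400·(0.967100))/(1+11/400) = 237/250 ≈ 0.948000
step 3 [1.5y] zero: DF = P = 566/625 ≈ 0.905600
step 4 [2y] swap r/2=1254/36953: DF=(1 − 1254/36953·(0.967100+0.948000+0.905600))/(1+1254/36953) = 4373/5000 ≈ 0.874600
step 5 [2.5y] swap r/2=577/15074: DF=(1 − 577/15074·(0.967100+0.948000+0.905600+0.874600))/(1+577/15074) = 8269/10000 ≈ 0.826900
step 6 [3y] swap r/2=2109/53113: DF=(1 − 2109/53113·(0.967100+0.948000+0.905600+0.874600+0.826900))/(1+2109/53113) = 7891/10000 ≈ 0.789100
step 7 [3.5y] swap r/2=2484/60629: DF=(1 − 2484/60629·(0.967100+0.948000+0.905600+0.874600+0.826900+0.789100))/(1+2484/60629) = 1879/2500 ≈ 0.751600
step 8 [4y] zero: DF = P = 1847/2500 ≈ 0.738800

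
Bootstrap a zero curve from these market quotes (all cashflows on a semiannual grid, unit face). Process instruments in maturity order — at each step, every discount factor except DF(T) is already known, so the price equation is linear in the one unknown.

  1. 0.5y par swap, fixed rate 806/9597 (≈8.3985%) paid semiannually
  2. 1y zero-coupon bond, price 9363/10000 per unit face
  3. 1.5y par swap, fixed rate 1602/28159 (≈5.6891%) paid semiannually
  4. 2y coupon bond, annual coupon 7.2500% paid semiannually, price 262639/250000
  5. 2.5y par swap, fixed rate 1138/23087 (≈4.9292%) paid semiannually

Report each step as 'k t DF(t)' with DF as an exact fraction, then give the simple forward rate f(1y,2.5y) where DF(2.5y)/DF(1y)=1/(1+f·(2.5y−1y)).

1 1/2 9597/10000
2 1 9363/10000
3 3/2 9199/10000
4 2 9153/10000
5 5/2 4431/5000
f(1y,2.5y) = ((9363/10000)/(4431/5000) − 1)/(3/2) = 167/4431 ≈ 3.7689%

step 1 [0.5y] swap r/2=403/9597: DF=(1 − 403/9597·(0))/(1+403/9597) = 9597/10000 ≈ 0.959700
step 2 [1y] zero: DF = P = 9363/10000 ≈ 0.936300
step 3 [1.5y] swap r/2=801/28159: DF=(1 − 801/28159·(0.959700+0.936300))/(1+801/28159) = 9199/10000 ≈ 0.919900
step 4 [2y] bond c/2=29/800: DF=(262639/250000 − 29/800·(0.959700+0.936300+0.919900))/(1+29/800) = 9153/10000 ≈ 0.915300
step 5 [2.5y] swap r/2=569/23087: DF=(1 − 569/23087·(0.959700+0.936300+0.919900+0.915300))/(1+569/23087) = 4431/5000 ≈ 0.886200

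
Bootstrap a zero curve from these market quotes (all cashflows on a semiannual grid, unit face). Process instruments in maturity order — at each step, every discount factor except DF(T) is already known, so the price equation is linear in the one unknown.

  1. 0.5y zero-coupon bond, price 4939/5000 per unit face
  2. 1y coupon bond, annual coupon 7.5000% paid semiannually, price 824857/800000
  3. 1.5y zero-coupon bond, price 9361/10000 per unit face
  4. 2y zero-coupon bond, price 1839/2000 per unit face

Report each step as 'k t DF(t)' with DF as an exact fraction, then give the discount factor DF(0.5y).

1 1/2 4939/5000
2 1 9581/10000
3 3/2 9361/10000
4 2 1839/2000
DF(0.5y) = 4939/5000 ≈ 0.987800

step 1 [0.5y] zero: DF = P = 4939/5000 ≈ 0.987800
step 2 [1y] bond c/2=3/80: DF=(824857/800000 − 3/80·(0.987800))/(1+3/80) = 9581/10000 ≈ 0.958100
step 3 [1.5y] zero: DF = P = 9361/10000 ≈ 0.936100
step 4 [2y] zero: DF = P = 1839/2000 ≈ 0.919500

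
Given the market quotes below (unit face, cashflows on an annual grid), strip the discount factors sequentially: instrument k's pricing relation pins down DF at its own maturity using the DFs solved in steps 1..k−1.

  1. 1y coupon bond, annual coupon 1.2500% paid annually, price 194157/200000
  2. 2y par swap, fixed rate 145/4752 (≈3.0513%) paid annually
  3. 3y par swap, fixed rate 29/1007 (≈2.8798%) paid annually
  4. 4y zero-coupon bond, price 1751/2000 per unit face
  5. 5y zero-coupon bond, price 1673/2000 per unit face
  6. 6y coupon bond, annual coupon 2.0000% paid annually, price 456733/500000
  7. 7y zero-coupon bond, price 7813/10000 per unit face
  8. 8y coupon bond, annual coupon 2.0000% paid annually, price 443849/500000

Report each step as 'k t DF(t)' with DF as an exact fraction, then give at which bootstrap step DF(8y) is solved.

1 1 2397/2500
2 2 471/500
3 3 2297/2500
4 4 1751/2000
5 5 1673/2000
6 6 8067/10000
7 7 7813/10000
8 8 7503/10000
DF(8y) is solved at step 8

step 1 [1y] bond c/1=1/80: DF=(194157/200000 − 1/80·(0))/(1+1/80) = 2397/2500 ≈ 0.958800
step 2 [2y] swap r/1=145/4752: DF=(1 − 145/4752·(0.958800))/(1+145/4752) = 471/500 ≈ 0.942000
step 3 [3y] swap r/1=29/1007: DF=(1 − 29/1007·(0.958800+0.942000))/(1+29/1007) = 2297/2500 ≈ 0.918800
step 4 [4y] zero: DF = P = 1751/2000 ≈ 0.875500
step 5 [5y] zero: DF = P = 1673/2000 ≈ 0.836500
step 6 [6y] bond c/1=1/50: DF=(456733/500000 − 1/50·(0.958800+0.942000+0.918800+0.875500+0.836500))/(1+1/50) = 8067/10000 ≈ 0.806700
step 7 [7y] zero: DF = P = 7813/10000 ≈ 0.781300
step 8 [8y] bond c/1=1/50: DF=(443849/500000 − 1/50·(0.958800+0.942000+0.918800+0.875500+0.836500+0.806700+0.781300))/(1+1/50) = 7503/10000 ≈ 0.750300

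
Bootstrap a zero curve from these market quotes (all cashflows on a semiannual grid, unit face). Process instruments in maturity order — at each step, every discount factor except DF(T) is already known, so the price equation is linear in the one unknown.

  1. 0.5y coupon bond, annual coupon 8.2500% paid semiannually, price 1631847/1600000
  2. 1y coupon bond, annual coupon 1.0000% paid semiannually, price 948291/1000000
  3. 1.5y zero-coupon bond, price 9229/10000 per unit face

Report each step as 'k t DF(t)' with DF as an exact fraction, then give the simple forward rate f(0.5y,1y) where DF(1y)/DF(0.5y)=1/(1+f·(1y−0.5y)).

step 1 [0.5y] bond c/2=33/800: DF=(1631847/1600000 − 33/800·(0))/(1+33/800) = 1959/2000 ≈ 0.979500
step 2 [1y] bond c/2=1/200: DF=(948291/1000000 − 1/200·(0.979500))/(1+1/200) = 9387/10000 ≈ 0.938700
step 3 [1.5y] zero: DF = P = 9229/10000 ≈ 0.922900

1 1/2 1959/2000
2 1 9387/10000
3 3/2 9229/10000
f(0.5y,1y) = ((1959/2000)/(9387/10000) − 1)/(1/2) = 272/3129 ≈ 8.6929%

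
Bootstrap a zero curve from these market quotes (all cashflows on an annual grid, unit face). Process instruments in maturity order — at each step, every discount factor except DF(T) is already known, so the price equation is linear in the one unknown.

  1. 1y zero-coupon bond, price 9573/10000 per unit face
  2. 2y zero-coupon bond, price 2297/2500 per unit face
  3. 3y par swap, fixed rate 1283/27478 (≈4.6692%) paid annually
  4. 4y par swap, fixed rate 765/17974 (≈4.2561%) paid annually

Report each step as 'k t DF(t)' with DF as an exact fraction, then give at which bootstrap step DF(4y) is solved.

1 1 9573/10000
2 2 2297/2500
3 3 8717/10000
4 4 847/1000
DF(4y) is solved at step 4

step 1 [1y] zero: DF = P = 9573/10000 ≈ 0.957300
step 2 [2y] zero: DF = P = 2297/2500 ≈ 0.918800
step 3 [3y] swap r/1=1283/27478: DF=(1 − 1283/27478·(0.957300+0.918800))/(1+1283/27478) = 8717/10000 ≈ 0.871700
step 4 [4y] swap r/1=765/17974: DF=(1 − 765/17974·(0.957300+0.918800+0.871700))/(1+765/17974) = 847/1000 ≈ 0.847000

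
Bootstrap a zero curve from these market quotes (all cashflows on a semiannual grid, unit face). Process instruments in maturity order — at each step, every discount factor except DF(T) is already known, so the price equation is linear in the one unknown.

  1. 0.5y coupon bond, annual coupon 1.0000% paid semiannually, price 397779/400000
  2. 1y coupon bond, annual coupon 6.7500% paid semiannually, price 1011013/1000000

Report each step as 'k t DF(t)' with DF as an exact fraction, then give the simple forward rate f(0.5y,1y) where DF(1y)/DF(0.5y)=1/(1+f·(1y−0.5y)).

step 1 [0.5y] bond c/2=1/200: DF=(397779/400000 − 1/200·(0))/(1+1/200) = 1979/2000 ≈ 0.989500
step 2 [1y] bond c/2=27/800: DF=(1011013/1000000 − 27/800·(0.989500))/(1+27/800) = 9457/10000 ≈ 0.945700

1 1/2 1979/2000
2 1 9457/10000
f(0.5y,1y) = ((1979/2000)/(9457/10000) − 1)/(1/2) = 876/9457 ≈ 9.2630%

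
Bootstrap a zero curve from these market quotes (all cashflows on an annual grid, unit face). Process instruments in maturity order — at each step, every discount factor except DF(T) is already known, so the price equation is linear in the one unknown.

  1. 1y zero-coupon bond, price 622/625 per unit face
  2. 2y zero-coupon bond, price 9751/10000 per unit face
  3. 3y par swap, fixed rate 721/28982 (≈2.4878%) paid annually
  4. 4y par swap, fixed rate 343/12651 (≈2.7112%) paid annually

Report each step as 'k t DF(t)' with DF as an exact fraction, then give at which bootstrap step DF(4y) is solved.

1 1 622/625
2 2 9751/10000
3 3 9279/10000
4 4 8971/10000
DF(4y) is solved at step 4

step 1 [1y] zero: DF = P = 622/625 ≈ 0.995200
step 2 [2y] zero: DF = P = 9751/10000 ≈ 0.975100
step 3 [3y] swap r/1=721/28982: DF=(1 − 721/28982·(0.995200+0.975100))/(1+721/28982) = 9279/10000 ≈ 0.927900
step 4 [4y] swap r/1=343/12651: DF=(1 − 343/12651·(0.995200+0.975100+0.927900))/(1+343/12651) = 8971/10000 ≈ 0.897100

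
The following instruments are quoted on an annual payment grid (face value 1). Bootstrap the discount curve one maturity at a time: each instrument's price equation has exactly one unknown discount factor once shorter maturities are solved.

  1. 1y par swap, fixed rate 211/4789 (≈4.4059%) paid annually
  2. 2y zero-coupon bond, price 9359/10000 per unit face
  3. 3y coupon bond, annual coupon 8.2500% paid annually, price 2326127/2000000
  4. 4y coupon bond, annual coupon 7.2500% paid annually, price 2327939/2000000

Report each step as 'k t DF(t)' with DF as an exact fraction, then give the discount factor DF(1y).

1 1 4789/5000
2 2 9359/10000
3 3 9301/10000
4 4 559/625
DF(1y) = 4789/5000 ≈ 0.957800

step 1 [1y] swap r/1=211/4789: DF=(1 − 211/4789·(0))/(1+211/4789) = 4789/5000 ≈ 0.957800
step 2 [2y] zero: DF = P = 9359/10000 ≈ 0.935900
step 3 [3y] bond c/1=33/400: DF=(2326127/2000000 − 33/400·(0.957800+0.935900))/(1+33/400) = 9301/10000 ≈ 0.930100
step 4 [4y] bond c/1=29/400: DF=(2327939/2000000 − 29/400·(0.957800+0.935900+0.930100))/(1+29/400) = 559/625 ≈ 0.894400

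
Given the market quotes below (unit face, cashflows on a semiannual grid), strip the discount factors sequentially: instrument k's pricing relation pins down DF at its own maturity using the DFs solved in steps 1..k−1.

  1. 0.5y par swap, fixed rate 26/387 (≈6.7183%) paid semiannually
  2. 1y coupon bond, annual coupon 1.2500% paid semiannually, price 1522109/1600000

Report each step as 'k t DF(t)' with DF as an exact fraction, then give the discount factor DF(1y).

1 1/2 387/400
2 1 4697/5000
DF(1y) = 4697/5000 ≈ 0.939400

step 1 [0.5y] swap r/2=13/387: DF=(1 − 13/387·(0))/(1+13/387) = 387/400 ≈ 0.967500
step 2 [1y] bond c/2=1/160: DF=(1522109/1600000 − 1/160·(0.967500))/(1+1/160) = 4697/5000 ≈ 0.939400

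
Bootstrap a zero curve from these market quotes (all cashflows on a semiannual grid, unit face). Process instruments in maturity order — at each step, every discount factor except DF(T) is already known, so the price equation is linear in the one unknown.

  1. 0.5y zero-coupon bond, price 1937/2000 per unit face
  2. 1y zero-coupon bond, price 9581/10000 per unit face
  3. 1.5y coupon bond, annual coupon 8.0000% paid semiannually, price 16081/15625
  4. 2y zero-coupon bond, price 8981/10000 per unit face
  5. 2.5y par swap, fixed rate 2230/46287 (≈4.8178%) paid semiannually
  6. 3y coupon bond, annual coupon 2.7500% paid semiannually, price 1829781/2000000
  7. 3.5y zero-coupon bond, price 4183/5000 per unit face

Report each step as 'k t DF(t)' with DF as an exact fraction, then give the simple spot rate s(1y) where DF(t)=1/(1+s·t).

step 1 [0.5y] zero: DF = P = 1937/2000 ≈ 0.968500
step 2 [1y] zero: DF = P = 9581/10000 ≈ 0.958100
step 3 [1.5y] bond c/2=1/25: DF=(16081/15625 − 1/25·(0.968500+0.958100))/(1+1/25) = 1831/2000 ≈ 0.915500
step 4 [2y] zero: DF = P = 8981/10000 ≈ 0.898100
step 5 [2.5y] swap r/2=1115/46287: DF=(1 − 1115/46287·(0.968500+0.958100+0.915500+0.898100))/(1+1115/46287) = 1777/2000 ≈ 0.888500
step 6 [3y] bond c/2=11/800: DF=(1829781/2000000 − 11/800·(0.968500+0.958100+0.915500+0.898100+0.888500))/(1+11/800) = 8397/10000 ≈ 0.839700
step 7 [3.5y] zero: DF = P = 4183/5000 ≈ 0.836600

1 1/2 1937/2000
2 1 9581/10000
3 3/2 1831/2000
4 2 8981/10000
5 5/2 1777/2000
6 3 8397/10000
7 7/2 4183/5000
s(1y) = (1/(9581/10000) − 1)/(1) = 419/9581 ≈ 4.3732%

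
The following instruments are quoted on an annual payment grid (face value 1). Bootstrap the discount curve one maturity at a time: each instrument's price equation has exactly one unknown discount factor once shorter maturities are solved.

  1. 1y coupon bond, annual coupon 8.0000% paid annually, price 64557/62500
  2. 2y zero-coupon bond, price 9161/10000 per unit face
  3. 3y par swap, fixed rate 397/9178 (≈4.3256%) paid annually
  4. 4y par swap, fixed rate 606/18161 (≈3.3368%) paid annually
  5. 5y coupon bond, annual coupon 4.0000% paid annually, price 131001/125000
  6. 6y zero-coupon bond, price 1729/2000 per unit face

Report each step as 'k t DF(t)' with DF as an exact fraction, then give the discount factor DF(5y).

1 1 2391/2500
2 2 9161/10000
3 3 8809/10000
4 4 2197/2500
5 5 217/250
6 6 1729/2000
DF(5y) = 217/250 ≈ 0.868000

step 1 [1y] bond c/1=2/25: DF=(64557/62500 − 2/25·(0))/(1+2/25) = 2391/2500 ≈ 0.956400
step 2 [2y] zero: DF = P = 9161/10000 ≈ 0.916100
step 3 [3y] swap r/1=397/9178: DF=(1 − 397/9178·(0.956400+0.916100))/(1+397/9178) = 8809/10000 ≈ 0.880900
step 4 [4y] swap r/1=606/18161: DF=(1 − 606/18161·(0.956400+0.916100+0.880900))/(1+606/18161) = 2197/2500 ≈ 0.878800
step 5 [5y] bond c/1=1/25: DF=(131001/125000 − 1/25·(0.956400+0.916100+0.880900+0.878800))/(1+1/25) = 217/250 ≈ 0.868000
step 6 [6y] zero: DF = P = 1729/2000 ≈ 0.864500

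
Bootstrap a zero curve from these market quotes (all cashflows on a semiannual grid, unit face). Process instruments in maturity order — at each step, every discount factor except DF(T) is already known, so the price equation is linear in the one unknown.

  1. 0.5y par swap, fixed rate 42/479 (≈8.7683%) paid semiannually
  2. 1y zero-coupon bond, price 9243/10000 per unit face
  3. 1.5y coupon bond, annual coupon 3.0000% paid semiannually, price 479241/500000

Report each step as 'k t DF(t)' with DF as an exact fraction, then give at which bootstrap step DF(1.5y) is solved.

step 1 [0.5y] swap r/2=21/479: DF=(1 − 21/479·(0))/(1+21/479) = 479/500 ≈ 0.958000
step 2 [1y] zero: DF = P = 9243/10000 ≈ 0.924300
step 3 [1.5y] bond c/2=3/200: DF=(479241/500000 − 3/200·(0.958000+0.924300))/(1+3/200) = 1833/2000 ≈ 0.916500

1 1/2 479/500
2 1 9243/10000
3 3/2 1833/2000
DF(1.5y) is solved at step 3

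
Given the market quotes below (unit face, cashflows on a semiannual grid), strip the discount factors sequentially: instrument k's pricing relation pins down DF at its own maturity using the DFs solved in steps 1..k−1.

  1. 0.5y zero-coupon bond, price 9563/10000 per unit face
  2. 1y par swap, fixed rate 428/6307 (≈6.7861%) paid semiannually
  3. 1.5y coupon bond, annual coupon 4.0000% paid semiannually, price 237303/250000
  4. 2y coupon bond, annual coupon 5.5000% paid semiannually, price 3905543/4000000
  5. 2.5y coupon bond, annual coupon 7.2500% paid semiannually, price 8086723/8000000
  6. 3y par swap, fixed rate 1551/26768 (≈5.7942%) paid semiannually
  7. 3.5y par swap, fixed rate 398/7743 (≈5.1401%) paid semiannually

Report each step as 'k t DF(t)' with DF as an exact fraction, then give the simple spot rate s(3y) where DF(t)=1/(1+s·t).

step 1 [0.5y] zero: DF = P = 9563/10000 ≈ 0.956300
step 2 [1y] swap r/2=214/6307: DF=(1 − 214/6307·(0.956300))/(1+214/6307) = 4679/5000 ≈ 0.935800
step 3 [1.5y] bond c/2=1/50: DF=(237303/250000 − 1/50·(0.956300+0.935800))/(1+1/50) = 1787/2000 ≈ 0.893500
step 4 [2y] bond c/2=11/400: DF=(3905543/4000000 − 11/400·(0.956300+0.935800+0.893500))/(1+11/400) = 8757/10000 ≈ 0.875700
step 5 [2.5y] bond c/2=29/800: DF=(8086723/8000000 − 29/800·(0.956300+0.935800+0.893500+0.875700))/(1+29/800) = 4237/5000 ≈ 0.847400
step 6 [3y] swap r/2=1551/53536: DF=(1 − 1551/53536·(0.956300+0.935800+0.893500+0.875700+0.847400))/(1+1551/53536) = 8449/10000 ≈ 0.844900
step 7 [3.5y] swap r/2=199/7743: DF=(1 − 199/7743·(0.956300+0.935800+0.893500+0.875700+0.847400+0.844900))/(1+199/7743) = 1051/1250 ≈ 0.840800

1 1/2 9563/10000
2 1 4679/5000
3 3/2 1787/2000
4 2 8757/10000
5 5/2 4237/5000
6 3 8449/10000
7 7/2 1051/1250
s(3y) = (1/(8449/10000) − 1)/(3) = 517/8449 ≈ 6.1191%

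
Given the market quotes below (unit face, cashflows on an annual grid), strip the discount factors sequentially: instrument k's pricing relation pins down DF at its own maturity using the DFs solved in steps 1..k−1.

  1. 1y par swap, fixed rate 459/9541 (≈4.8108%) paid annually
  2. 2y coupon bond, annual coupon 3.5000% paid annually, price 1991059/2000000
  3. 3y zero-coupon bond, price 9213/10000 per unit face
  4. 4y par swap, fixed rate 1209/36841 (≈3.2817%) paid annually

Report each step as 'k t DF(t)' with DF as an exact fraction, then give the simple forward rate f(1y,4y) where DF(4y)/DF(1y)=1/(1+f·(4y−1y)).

step 1 [1y] swap r/1=459/9541: DF=(1 − 459/9541·(0))/(1+459/9541) = 9541/10000 ≈ 0.954100
step 2 [2y] bond c/1=7/200: DF=(1991059/2000000 − 7/200·(0.954100))/(1+7/200) = 581/625 ≈ 0.929600
step 3 [3y] zero: DF = P = 9213/10000 ≈ 0.921300
step 4 [4y] swap r/1=1209/36841: DF=(1 − 1209/36841·(0.954100+0.929600+0.921300))/(1+1209/36841) = 8791/10000 ≈ 0.879100

1 1 9541/10000
2 2 581/625
3 3 9213/10000
4 4 8791/10000
f(1y,4y) = ((9541/10000)/(8791/10000) − 1)/(3) = 250/8791 ≈ 2.8438%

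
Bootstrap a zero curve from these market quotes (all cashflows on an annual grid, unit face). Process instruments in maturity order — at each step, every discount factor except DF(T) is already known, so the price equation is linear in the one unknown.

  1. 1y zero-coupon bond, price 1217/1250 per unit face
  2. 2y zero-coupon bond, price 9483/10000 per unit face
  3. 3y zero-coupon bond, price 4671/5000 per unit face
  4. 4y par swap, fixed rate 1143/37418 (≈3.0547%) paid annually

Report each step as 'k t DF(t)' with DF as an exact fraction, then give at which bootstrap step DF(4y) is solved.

1 1 1217/1250
2 2 9483/10000
3 3 4671/5000
4 4 8857/10000
DF(4y) is solved at step 4

step 1 [1y] zero: DF = P = 1217/1250 ≈ 0.973600
step 2 [2y] zero: DF = P = 9483/10000 ≈ 0.948300
step 3 [3y] zero: DF = P = 4671/5000 ≈ 0.934200
step 4 [4y] swap r/1=1143/37418: DF=(1 − 1143/37418·(0.973600+0.948300+0.934200))/(1+1143/37418) = 8857/10000 ≈ 0.885700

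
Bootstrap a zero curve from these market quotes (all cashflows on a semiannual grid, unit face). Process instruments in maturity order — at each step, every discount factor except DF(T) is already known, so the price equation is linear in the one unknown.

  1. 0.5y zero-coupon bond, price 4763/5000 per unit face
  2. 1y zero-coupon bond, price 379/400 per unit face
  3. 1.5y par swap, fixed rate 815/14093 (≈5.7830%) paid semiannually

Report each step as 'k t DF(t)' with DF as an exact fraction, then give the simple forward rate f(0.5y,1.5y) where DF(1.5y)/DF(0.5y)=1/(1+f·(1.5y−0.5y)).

1 1/2 4763/5000
2 1 379/400
3 3/2 1837/2000
f(0.5y,1.5y) = ((4763/5000)/(1837/2000) − 1)/(1) = 31/835 ≈ 3.7126%

step 1 [0.5y] zero: DF = P = 4763/5000 ≈ 0.952600
step 2 [1y] zero: DF = P = 379/400 ≈ 0.947500
step 3 [1.5y] swap r/2=815/28186: DF=(1 − 815/28186·(0.952600+0.947500))/(1+815/28186) = 1837/2000 ≈ 0.918500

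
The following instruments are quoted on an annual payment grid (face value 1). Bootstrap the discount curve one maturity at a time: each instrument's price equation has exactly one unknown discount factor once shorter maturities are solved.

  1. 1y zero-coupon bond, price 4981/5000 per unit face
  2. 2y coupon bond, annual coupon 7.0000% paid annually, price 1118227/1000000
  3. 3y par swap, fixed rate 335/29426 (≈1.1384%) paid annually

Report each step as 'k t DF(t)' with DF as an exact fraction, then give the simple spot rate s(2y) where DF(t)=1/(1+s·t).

step 1 [1y] zero: DF = P = 4981/5000 ≈ 0.996200
step 2 [2y] bond c/1=7/100: DF=(1118227/1000000 − 7/100·(0.996200))/(1+7/100) = 9799/10000 ≈ 0.979900
step 3 [3y] swap r/1=335/29426: DF=(1 − 335/29426·(0.996200+0.979900))/(1+335/29426) = 1933/2000 ≈ 0.966500

1 1 4981/5000
2 2 9799/10000
3 3 1933/2000
s(2y) = (1/(9799/10000) − 1)/(2) = 201/19598 ≈ 1.0256%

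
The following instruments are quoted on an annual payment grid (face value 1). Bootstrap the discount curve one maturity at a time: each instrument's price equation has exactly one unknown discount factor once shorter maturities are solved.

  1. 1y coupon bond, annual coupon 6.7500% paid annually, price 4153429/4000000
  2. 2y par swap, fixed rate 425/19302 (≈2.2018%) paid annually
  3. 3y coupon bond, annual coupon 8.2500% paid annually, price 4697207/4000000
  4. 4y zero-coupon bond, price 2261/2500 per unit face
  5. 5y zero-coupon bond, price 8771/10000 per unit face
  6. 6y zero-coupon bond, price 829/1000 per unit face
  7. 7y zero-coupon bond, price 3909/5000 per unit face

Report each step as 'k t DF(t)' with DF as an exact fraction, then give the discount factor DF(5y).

step 1 [1y] bond c/1=27/400: DF=(4153429/4000000 − 27/400·(0))/(1+27/400) = 9727/10000 ≈ 0.972700
step 2 [2y] swap r/1=425/19302: DF=(1 − 425/19302·(0.972700))/(1+425/19302) = 383/400 ≈ 0.957500
step 3 [3y] bond c/1=33/400: DF=(4697207/4000000 − 33/400·(0.972700+0.957500))/(1+33/400) = 9377/10000 ≈ 0.937700
step 4 [4y] zero: DF = P = 2261/2500 ≈ 0.904400
step 5 [5y] zero: DF = P = 8771/10000 ≈ 0.877100
step 6 [6y] zero: DF = P = 829/1000 ≈ 0.829000
step 7 [7y] zero: DF = P = 3909/5000 ≈ 0.781800

1 1 9727/10000
2 2 383/400
3 3 9377/10000
4 4 2261/2500
5 5 8771/10000
6 6 829/1000
7 7 3909/5000
DF(5y) = 8771/10000 ≈ 0.877100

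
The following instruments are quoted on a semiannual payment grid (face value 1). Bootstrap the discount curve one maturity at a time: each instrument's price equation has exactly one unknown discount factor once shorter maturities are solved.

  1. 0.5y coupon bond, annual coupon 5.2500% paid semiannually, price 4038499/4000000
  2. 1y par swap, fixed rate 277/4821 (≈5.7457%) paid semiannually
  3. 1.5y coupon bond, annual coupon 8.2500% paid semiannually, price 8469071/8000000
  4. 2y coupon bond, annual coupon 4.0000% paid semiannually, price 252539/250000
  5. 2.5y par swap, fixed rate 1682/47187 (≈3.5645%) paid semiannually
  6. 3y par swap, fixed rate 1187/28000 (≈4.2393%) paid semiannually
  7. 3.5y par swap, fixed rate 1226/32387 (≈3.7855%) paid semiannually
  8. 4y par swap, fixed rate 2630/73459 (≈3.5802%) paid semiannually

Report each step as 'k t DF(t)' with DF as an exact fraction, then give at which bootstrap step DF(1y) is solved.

1 1/2 4919/5000
2 1 4723/5000
3 3/2 9403/10000
4 2 9341/10000
5 5/2 9159/10000
6 3 8813/10000
7 7/2 4387/5000
8 4 1737/2000
DF(1y) is solved at step 2

step 1 [0.5y] bond c/2=21/800: DF=(4038499/4000000 − 21/800·(0))/(1+21/800) = 4919/5000 ≈ 0.983800
step 2 [1y] swap r/2=277/9642: DF=(1 − 277/9642·(0.983800))/(1+277/9642) = 4723/5000 ≈ 0.944600
step 3 [1.5y] bond c/2=33/800: DF=(8469071/8000000 − 33/800·(0.983800+0.944600))/(1+33/800) = 9403/10000 ≈ 0.940300
step 4 [2y] bond c/2=1/50: DF=(252539/250000 − 1/50·(0.983800+0.944600+0.940300))/(1+1/50) = 9341/10000 ≈ 0.934100
step 5 [2.5y] swap r/2=841/47187: DF=(1 − 841/47187·(0.983800+0.944600+0.940300+0.934100))/(1+841/47187) = 9159/10000 ≈ 0.915900
step 6 [3y] swap r/2=1187/56000: DF=(1 − 1187/56000·(0.983800+0.944600+0.940300+0.934100+0.915900))/(1+1187/56000) = 8813/10000 ≈ 0.881300
step 7 [3.5y] swap r/2=613/32387: DF=(1 − 613/32387·(0.983800+0.944600+0.940300+0.934100+0.915900+0.881300))/(1+613/32387) = 4387/5000 ≈ 0.877400
step 8 [4y] swap r/2=1315/73459: DF=(1 − 1315/73459·(0.983800+0.944600+0.940300+0.934100+0.915900+0.881300+0.877400))/(1+1315/73459) = 1737/2000 ≈ 0.868500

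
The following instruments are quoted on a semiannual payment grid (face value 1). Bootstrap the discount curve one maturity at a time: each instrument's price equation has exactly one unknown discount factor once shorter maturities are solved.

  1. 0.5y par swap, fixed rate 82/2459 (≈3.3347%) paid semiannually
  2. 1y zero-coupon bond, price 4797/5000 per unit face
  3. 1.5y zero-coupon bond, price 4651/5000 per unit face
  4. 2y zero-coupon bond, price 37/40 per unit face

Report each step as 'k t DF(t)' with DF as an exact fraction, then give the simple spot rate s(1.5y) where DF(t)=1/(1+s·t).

step 1 [0.5y] swap r/2=41/2459: DF=(1 − 41/2459·(0))/(1+41/2459) = 2459/2500 ≈ 0.983600
step 2 [1y] zero: DF = P = 4797/5000 ≈ 0.959400
step 3 [1.5y] zero: DF = P = 4651/5000 ≈ 0.930200
step 4 [2y] zero: DF = P = 37/40 ≈ 0.925000

1 1/2 2459/2500
2 1 4797/5000
3 3/2 4651/5000
4 2 37/40
s(1.5y) = (1/(4651/5000) − 1)/(3/2) = 698/13953 ≈ 5.0025%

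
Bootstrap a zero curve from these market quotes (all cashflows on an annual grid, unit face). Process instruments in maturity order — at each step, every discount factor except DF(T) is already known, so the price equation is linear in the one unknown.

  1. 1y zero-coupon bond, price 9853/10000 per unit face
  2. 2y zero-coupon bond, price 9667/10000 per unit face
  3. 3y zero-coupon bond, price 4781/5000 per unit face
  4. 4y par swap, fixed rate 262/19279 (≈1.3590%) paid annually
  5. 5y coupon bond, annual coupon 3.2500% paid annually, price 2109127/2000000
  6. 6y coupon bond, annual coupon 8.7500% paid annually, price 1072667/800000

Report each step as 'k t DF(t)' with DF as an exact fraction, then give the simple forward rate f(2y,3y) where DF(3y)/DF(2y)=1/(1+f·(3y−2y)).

step 1 [1y] zero: DF = P = 9853/10000 ≈ 0.985300
step 2 [2y] zero: DF = P = 9667/10000 ≈ 0.966700
step 3 [3y] zero: DF = P = 4781/5000 ≈ 0.956200
step 4 [4y] swap r/1=262/19279: DF=(1 − 262/19279·(0.985300+0.966700+0.956200))/(1+262/19279) = 2369/2500 ≈ 0.947600
step 5 [5y] bond c/1=13/400: DF=(2109127/2000000 − 13/400·(0.985300+0.966700+0.956200+0.947600))/(1+13/400) = 9/10 ≈ 0.900000
step 6 [6y] bond c/1=7/80: DF=(1072667/800000 − 7/80·(0.985300+0.966700+0.956200+0.947600+0.900000))/(1+7/80) = 8503/10000 ≈ 0.850300

1 1 9853/10000
2 2 9667/10000
3 3 4781/5000
4 4 2369/2500
5 5 9/10
6 6 8503/10000
f(2y,3y) = ((9667/10000)/(4781/5000) − 1)/(1) = 15/1366 ≈ 1.0981%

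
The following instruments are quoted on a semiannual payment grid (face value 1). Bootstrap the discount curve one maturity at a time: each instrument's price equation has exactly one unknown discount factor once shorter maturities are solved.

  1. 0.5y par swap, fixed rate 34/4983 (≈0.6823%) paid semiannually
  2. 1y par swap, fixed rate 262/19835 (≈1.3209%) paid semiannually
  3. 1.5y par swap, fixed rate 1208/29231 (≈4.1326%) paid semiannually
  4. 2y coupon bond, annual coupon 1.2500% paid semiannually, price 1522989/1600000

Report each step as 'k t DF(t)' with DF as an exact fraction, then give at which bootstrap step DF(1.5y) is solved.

step 1 [0.5y] swap r/2=17/4983: DF=(1 − 17/4983·(0))/(1+17/4983) = 4983/5000 ≈ 0.996600
step 2 [1y] swap r/2=131/19835: DF=(1 − 131/19835·(0.996600))/(1+131/19835) = 9869/10000 ≈ 0.986900
step 3 [1.5y] swap r/2=604/29231: DF=(1 − 604/29231·(0.996600+0.986900))/(1+604/29231) = 2349/2500 ≈ 0.939600
step 4 [2y] bond c/2=1/160: DF=(1522989/1600000 − 1/160·(0.996600+0.986900+0.939600))/(1+1/160) = 4639/5000 ≈ 0.927800

1 1/2 4983/5000
2 1 9869/10000
3 3/2 2349/2500
4 2 4639/5000
DF(1.5y) is solved at step 3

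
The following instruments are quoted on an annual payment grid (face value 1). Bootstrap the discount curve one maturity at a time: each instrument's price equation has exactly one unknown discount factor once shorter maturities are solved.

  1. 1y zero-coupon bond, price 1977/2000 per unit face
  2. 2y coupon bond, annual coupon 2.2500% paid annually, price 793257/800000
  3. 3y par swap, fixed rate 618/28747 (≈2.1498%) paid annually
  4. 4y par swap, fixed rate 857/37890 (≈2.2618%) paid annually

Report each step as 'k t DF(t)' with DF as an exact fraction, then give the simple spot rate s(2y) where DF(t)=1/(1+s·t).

step 1 [1y] zero: DF = P = 1977/2000 ≈ 0.988500
step 2 [2y] bond c/1=9/400: DF=(793257/800000 − 9/400·(0.988500))/(1+9/400) = 237/250 ≈ 0.948000
step 3 [3y] swap r/1=618/28747: DF=(1 − 618/28747·(0.988500+0.948000))/(1+618/28747) = 4691/5000 ≈ 0.938200
step 4 [4y] swap r/1=857/37890: DF=(1 − 857/37890·(0.988500+0.948000+0.938200))/(1+857/37890) = 9143/10000 ≈ 0.914300

1 1 1977/2000
2 2 237/250
3 3 4691/5000
4 4 9143/10000
s(2y) = (1/(237/250) − 1)/(2) = 13/474 ≈ 2.7426%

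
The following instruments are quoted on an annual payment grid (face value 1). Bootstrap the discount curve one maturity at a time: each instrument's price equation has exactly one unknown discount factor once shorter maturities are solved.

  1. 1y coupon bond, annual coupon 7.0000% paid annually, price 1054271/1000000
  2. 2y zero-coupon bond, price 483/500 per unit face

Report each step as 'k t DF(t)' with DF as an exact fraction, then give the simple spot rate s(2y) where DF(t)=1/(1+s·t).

step 1 [1y] bond c/1=7/100: DF=(1054271/1000000 − 7/100·(0))/(1+7/100) = 9853/10000 ≈ 0.985300
step 2 [2y] zero: DF = P = 483/500 ≈ 0.966000

1 1 9853/10000
2 2 483/500
s(2y) = (1/(483/500) − 1)/(2) = 17/966 ≈ 1.7598%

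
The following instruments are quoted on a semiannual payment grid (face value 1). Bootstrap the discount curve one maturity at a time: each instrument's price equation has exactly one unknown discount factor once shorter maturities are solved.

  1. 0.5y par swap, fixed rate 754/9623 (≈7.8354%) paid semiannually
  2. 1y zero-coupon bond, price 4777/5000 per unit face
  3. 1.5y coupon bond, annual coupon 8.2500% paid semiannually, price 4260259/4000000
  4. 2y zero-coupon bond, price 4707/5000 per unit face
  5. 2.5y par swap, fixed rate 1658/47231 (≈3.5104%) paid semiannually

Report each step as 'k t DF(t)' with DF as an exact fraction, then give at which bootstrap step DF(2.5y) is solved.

1 1/2 9623/10000
2 1 4777/5000
3 3/2 9469/10000
4 2 4707/5000
5 5/2 9171/10000
DF(2.5y) is solved at step 5

step 1 [0.5y] swap r/2=377/9623: DF=(1 − 377/9623·(0))/(1+377/9623) = 9623/10000 ≈ 0.962300
step 2 [1y] zero: DF = P = 4777/5000 ≈ 0.955400
step 3 [1.5y] bond c/2=33/800: DF=(4260259/4000000 − 33/800·(0.962300+0.955400))/(1+33/800) = 9469/10000 ≈ 0.946900
step 4 [2y] zero: DF = P = 4707/5000 ≈ 0.941400
step 5 [2.5y] swap r/2=829/47231: DF=(1 − 829/47231·(0.962300+0.955400+0.946900+0.941400))/(1+829/47231) = 9171/10000 ≈ 0.917100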